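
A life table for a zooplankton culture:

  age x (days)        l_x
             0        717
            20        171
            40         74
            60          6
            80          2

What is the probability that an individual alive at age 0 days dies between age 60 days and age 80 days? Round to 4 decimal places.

0.0056

This is the probability of reaching 60 but not 80, conditional on being alive at 0: (l_60 − l_80) / l_0.
= (6 − 2) / 717 = 4 / 717 = 0.005579.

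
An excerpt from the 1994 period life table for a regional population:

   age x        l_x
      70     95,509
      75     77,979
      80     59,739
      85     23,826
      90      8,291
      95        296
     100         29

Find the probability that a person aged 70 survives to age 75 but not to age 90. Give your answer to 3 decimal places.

0.730

We want 5|15q70 = (l_75 − l_90)/l_70.
This is the probability of reaching 75 but not 90, conditional on being alive at 70: (l_75 − l_90) / l_70.
= (77,979 − 8,291) / 95,509 = 69,688 / 95,509 = 0.729649.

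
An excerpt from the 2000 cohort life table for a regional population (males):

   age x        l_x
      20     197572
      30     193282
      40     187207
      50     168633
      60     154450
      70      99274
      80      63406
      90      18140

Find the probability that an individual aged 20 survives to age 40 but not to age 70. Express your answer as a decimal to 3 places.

0.445

We want 20|30q20 = (l_40 − l_70)/l_20.
This is the probability of reaching 40 but not 70, conditional on being alive at 20: (l_40 − l_70) / l_20.
= (187207 − 99274) / 197572 = 87933 / 197572 = 0.445068.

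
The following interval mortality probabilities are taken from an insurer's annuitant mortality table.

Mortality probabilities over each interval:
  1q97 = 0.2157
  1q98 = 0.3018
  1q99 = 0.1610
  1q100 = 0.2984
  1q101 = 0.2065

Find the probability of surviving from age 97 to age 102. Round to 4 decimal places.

Chaining the interval survival probabilities: (1 − 0.2157) × (1 − 0.3018) × (1 − 0.1610) × (1 − 0.2984) × (1 − 0.2065).
= 0.7843 × 0.6982 × 0.8390 × 0.7016 × 0.7935 = 0.255776.

0.2558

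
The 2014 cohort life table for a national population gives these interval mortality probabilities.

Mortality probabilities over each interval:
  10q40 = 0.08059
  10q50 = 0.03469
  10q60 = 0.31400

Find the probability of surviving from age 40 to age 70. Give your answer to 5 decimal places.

The overall survival probability is (1 − 0.08059) × (1 − 0.03469) × (1 − 0.31400).
= 0.91941 × 0.96531 × 0.68600 = 0.608836.

0.60884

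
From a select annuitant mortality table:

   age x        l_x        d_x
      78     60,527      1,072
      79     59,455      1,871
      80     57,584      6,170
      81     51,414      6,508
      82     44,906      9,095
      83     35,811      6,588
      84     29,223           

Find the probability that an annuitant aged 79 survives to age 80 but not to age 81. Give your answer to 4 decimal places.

0.1038

This is the probability of reaching 80 but not 81, conditional on being alive at 79: (l_80 − l_81) / l_79.
= (57,584 − 51,414) / 59,455 = 6,170 / 59,455 = 0.103776.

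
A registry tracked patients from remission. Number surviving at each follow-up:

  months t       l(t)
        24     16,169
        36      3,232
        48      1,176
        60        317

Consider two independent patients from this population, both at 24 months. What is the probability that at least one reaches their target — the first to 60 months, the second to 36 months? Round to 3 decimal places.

0.216

p₁ = l(60)/l(24) = 317/16,169 = 0.019605; p₂ = l(36)/l(24) = 3,232/16,169 = 0.199889.
P(at least one) = 1 − (1−p₁)(1−p₂) = 1 − 0.980395 × 0.800111 = 0.215575.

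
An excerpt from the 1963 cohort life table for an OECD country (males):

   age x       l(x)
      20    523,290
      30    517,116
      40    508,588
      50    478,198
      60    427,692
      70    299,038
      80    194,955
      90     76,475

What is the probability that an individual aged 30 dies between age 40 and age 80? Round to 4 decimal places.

0.6065

This is the probability of reaching 40 but not 80, conditional on being alive at 30: (l(40) − l(80)) / l(30).
= (508,588 − 194,955) / 517,116 = 313,633 / 517,116 = 0.606504.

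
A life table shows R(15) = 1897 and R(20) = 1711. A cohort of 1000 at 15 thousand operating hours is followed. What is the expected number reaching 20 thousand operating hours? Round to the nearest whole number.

The relevant probability is 1711/1897 = 0.901950.
Expected number = 1000 × 0.901950 = 902.

902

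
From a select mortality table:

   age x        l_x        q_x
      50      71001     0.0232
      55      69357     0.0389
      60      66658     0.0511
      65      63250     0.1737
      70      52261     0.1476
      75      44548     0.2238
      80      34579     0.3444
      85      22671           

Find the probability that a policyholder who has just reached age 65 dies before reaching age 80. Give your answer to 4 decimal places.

0.4533

P(die before 80 | alive at 65) = 1 − l_80/l_65 = 1 − 34579/63250 = (28671)/63250 = 0.453296.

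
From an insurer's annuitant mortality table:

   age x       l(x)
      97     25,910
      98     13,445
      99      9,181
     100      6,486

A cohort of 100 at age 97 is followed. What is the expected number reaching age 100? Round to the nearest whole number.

The relevant probability is 6,486/25,910 = 0.250328.
Expected number = 100 × 0.250328 = 25.

25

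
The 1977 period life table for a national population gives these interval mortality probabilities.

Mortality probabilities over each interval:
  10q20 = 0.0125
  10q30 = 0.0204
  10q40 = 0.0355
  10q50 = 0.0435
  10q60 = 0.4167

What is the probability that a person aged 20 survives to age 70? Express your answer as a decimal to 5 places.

0.52055

Chaining the interval survival probabilities: (1 − 0.0125) × (1 − 0.0204) × (1 − 0.0355) × (1 − 0.0435) × (1 − 0.4167).
= 0.9875 × 0.9796 × 0.9645 × 0.9565 × 0.5833 = 0.520553.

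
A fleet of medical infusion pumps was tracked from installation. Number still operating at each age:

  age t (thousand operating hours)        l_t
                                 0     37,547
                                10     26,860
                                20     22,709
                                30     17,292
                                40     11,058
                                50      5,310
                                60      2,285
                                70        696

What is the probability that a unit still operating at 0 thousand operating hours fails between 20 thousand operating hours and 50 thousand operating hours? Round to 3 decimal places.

This is the probability of reaching 20 but not 50, conditional on being operational at 0: (l_20 − l_50) / l_0.
= (22,709 − 5,310) / 37,547 = 17,399 / 37,547 = 0.463393.

0.463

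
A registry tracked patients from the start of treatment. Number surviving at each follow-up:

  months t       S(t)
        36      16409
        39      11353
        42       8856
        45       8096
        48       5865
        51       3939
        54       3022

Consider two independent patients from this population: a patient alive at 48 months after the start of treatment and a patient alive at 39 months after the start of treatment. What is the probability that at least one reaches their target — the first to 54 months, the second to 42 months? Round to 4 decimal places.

0.8934

p₁ = S(54)/S(48) = 3022/5865 = 0.515260; p₂ = S(42)/S(39) = 8856/11353 = 0.780058.
P(at least one) = 1 − (1−p₁)(1−p₂) = 1 − 0.484740 × 0.219942 = 0.893385.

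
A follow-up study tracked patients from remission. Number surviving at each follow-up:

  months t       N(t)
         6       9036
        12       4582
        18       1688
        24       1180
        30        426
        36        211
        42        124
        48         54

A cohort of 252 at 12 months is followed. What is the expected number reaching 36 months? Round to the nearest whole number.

The relevant probability is 211/4582 = 0.046050.
Expected number = 252 × 0.046050 = 12.

12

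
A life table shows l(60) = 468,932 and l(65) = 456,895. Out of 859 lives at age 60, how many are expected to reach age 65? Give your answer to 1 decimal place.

The relevant probability is 456,895/468,932 = 0.974331.
Expected number = 859 × 0.974331 = 837.0.

837.0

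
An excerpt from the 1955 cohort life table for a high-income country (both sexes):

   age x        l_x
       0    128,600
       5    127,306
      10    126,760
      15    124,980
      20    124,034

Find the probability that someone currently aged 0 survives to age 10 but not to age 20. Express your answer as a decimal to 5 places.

0.02120

We want 10|10q0 = (l_10 − l_20)/l_0.
This is the probability of reaching 10 but not 20, conditional on being alive at 0: (l_10 − l_20) / l_0.
= (126,760 − 124,034) / 128,600 = 2,726 / 128,600 = 0.021198.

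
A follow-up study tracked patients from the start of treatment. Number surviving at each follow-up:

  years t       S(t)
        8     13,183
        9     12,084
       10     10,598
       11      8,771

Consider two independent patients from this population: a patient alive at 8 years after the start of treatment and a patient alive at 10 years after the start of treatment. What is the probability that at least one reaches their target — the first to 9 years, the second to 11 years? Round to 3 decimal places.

p₁ = S(9)/S(8) = 12,084/13,183 = 0.916635; p₂ = S(11)/S(10) = 8,771/10,598 = 0.827609.
P(at least one) = 1 − (1−p₁)(1−p₂) = 1 − 0.083365 × 0.172391 = 0.985629.

0.986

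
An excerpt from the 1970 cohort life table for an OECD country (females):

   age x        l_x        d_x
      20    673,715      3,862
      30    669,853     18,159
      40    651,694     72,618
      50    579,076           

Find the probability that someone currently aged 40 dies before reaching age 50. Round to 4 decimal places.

P(die before 50 | alive at 40) = 1 − l_50/l_40 = 1 − 579,076/651,694 = (72,618)/651,694 = 0.111430.

0.1114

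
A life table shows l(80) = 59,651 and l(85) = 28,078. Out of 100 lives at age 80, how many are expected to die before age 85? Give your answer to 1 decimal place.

52.9

The relevant probability is 1 − 28,078/59,651 = 0.529295.
Expected number = 100 × 0.529295 = 52.9.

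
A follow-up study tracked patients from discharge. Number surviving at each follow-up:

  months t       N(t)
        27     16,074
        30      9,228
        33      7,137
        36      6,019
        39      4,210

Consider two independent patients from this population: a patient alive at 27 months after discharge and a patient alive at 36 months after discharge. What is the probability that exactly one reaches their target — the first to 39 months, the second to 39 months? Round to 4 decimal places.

0.5950

p₁ = N(39)/N(27) = 4,210/16,074 = 0.261914; p₂ = N(39)/N(36) = 4,210/6,019 = 0.699452.
P(exactly one) = p₁(1−p₂) + (1−p₁)p₂ = 0.078718 + 0.516256 = 0.594973.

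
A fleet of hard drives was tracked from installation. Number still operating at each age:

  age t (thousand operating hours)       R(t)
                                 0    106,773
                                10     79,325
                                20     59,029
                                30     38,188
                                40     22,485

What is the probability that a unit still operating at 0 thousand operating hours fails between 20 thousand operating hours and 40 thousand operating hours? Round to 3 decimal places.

0.342

This is the probability of reaching 20 but not 40, conditional on being operational at 0: (R(20) − R(40)) / R(0).
= (59,029 − 22,485) / 106,773 = 36,544 / 106,773 = 0.342259.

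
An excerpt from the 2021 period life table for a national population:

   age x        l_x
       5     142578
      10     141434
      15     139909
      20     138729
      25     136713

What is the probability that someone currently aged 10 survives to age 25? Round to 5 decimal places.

The conditional survival probability is l_25/l_10 = 136713/141434 = 0.966620.

0.96662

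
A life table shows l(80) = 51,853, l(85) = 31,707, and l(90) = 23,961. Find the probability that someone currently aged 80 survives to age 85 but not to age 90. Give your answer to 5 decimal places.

This is the probability of reaching 85 but not 90, conditional on being alive at 80: (l(85) − l(90)) / l(80).
= (31,707 − 23,961) / 51,853 = 7,746 / 51,853 = 0.149384.

0.14938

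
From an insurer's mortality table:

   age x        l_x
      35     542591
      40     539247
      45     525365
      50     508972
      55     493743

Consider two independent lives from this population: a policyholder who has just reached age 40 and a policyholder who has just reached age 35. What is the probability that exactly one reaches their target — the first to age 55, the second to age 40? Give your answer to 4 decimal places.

p₁ = l_55/l_40 = 493743/539247 = 0.915616; p₂ = l_40/l_35 = 539247/542591 = 0.993837.
P(exactly one) = p₁(1−p₂) + (1−p₁)p₂ = 0.005643 + 0.083864 = 0.089507.

0.0895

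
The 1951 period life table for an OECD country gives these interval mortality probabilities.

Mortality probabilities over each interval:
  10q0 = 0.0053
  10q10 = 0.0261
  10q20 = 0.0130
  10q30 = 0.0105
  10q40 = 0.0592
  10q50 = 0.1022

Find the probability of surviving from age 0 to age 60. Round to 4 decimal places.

Survival from 0 to 60 is the product of surviving each interval: (1 − 0.0053) × (1 − 0.0261) × (1 − 0.0130) × (1 − 0.0105) × (1 − 0.0592) × (1 − 0.1022).
= 0.9947 × 0.9739 × 0.9870 × 0.9895 × 0.9408 × 0.8978 = 0.799128.

0.7991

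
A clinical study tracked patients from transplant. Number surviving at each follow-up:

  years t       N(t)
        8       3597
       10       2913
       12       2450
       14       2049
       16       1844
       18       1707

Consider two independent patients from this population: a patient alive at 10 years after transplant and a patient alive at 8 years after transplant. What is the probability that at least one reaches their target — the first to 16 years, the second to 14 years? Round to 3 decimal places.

0.842

p₁ = N(16)/N(10) = 1844/2913 = 0.633024; p₂ = N(14)/N(8) = 2049/3597 = 0.569641.
P(at least one) = 1 − (1−p₁)(1−p₂) = 1 − 0.366976 × 0.430359 = 0.842069.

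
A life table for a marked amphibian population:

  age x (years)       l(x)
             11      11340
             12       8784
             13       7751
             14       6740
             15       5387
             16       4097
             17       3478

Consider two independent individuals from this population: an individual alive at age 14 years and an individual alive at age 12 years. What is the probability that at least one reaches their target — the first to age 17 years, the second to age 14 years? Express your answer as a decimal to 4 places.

p₁ = l(17)/l(14) = 3478/6740 = 0.516024; p₂ = l(14)/l(12) = 6740/8784 = 0.767304.
P(at least one) = 1 − (1−p₁)(1−p₂) = 1 − 0.483976 × 0.232696 = 0.887381.

0.8874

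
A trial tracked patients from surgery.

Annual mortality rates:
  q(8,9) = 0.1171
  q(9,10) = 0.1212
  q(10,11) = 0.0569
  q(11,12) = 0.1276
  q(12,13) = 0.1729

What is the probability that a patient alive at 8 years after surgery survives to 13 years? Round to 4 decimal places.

P(survive 8→13) = (1 − 0.1171) × (1 − 0.1212) × (1 − 0.0569) × (1 − 0.1276) × (1 − 0.1729).
= 0.8829 × 0.8788 × 0.9431 × 0.8724 × 0.8271 = 0.527999.

0.5280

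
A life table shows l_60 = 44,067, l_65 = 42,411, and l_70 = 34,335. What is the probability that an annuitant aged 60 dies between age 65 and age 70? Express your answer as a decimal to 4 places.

0.1833

We want 5|5q60 = (l_65 − l_70)/l_60.
This is the probability of reaching 65 but not 70, conditional on being alive at 60: (l_65 − l_70) / l_60.
= (42,411 − 34,335) / 44,067 = 8,076 / 44,067 = 0.183266.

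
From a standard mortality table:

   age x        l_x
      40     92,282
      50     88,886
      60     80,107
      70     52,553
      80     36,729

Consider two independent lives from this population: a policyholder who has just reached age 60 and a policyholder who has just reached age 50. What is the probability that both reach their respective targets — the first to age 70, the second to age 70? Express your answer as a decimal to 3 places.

0.388

p₁ = l_70/l_60 = 52,553/80,107 = 0.656035; p₂ = l_70/l_50 = 52,553/88,886 = 0.591240.
P(both) = p₁ × p₂ = 0.656035 × 0.591240 = 0.387874.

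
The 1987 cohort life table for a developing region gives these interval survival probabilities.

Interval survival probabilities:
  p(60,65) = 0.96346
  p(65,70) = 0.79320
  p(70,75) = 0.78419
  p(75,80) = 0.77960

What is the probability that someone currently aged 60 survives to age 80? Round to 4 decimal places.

Survival from 60 to 80 is the product of surviving each interval: 0.96346 × 0.79320 × 0.78419 × 0.77960.
= 0.467207.

0.4672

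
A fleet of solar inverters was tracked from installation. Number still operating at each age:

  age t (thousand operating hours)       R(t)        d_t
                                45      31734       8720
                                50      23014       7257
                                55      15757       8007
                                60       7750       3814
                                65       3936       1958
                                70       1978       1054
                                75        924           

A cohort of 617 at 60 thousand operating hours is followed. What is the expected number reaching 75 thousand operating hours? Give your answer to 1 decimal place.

73.6

The relevant probability is 924/7750 = 0.119226.
Expected number = 617 × 0.119226 = 73.6.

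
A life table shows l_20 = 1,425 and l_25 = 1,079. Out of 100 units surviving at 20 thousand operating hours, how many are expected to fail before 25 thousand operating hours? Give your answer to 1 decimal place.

The relevant probability is 1 − 1,079/1,425 = 0.242807.
Expected number = 100 × 0.242807 = 24.3.

24.3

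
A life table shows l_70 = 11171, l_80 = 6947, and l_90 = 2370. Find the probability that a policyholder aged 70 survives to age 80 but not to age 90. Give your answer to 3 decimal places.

0.410

This is the probability of reaching 80 but not 90, conditional on being alive at 70: (l_80 − l_90) / l_70.
= (6947 − 2370) / 11171 = 4577 / 11171 = 0.409722.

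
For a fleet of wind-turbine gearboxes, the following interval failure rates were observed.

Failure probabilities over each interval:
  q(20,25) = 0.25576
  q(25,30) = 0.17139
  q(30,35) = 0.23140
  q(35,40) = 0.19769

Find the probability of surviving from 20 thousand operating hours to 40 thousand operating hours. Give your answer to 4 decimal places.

0.3803

Survival from 20 to 40 is the product of surviving each interval: (1 − 0.25576) × (1 − 0.17139) × (1 − 0.23140) × (1 − 0.19769).
= 0.74424 × 0.82861 × 0.76860 × 0.80231 = 0.380282.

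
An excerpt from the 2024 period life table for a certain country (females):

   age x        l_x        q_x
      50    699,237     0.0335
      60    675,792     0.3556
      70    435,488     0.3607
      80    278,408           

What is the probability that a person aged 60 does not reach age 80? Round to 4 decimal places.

0.5880

P(die before 80 | alive at 60) = 1 − l_80/l_60 = 1 − 278,408/675,792 = (397,384)/675,792 = 0.588027.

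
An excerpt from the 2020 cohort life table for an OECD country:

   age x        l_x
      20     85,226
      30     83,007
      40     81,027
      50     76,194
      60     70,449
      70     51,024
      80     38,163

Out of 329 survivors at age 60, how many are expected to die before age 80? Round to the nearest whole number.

The relevant probability is 1 − 38,163/70,449 = 0.458289.
Expected number = 329 × 0.458289 = 151.

151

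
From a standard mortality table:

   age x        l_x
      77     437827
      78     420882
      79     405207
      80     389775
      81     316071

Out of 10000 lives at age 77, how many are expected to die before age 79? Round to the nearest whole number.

745

The relevant probability is 1 − 405207/437827 = 0.074504.
Expected number = 10000 × 0.074504 = 745.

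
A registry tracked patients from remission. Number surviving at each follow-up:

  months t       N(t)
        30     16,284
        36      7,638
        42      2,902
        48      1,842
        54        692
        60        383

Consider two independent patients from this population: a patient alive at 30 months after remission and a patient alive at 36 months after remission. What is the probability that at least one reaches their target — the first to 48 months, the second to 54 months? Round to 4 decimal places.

p₁ = N(48)/N(30) = 1,842/16,284 = 0.113117; p₂ = N(54)/N(36) = 692/7,638 = 0.090600.
P(at least one) = 1 − (1−p₁)(1−p₂) = 1 − 0.886883 × 0.909400 = 0.193469.

0.1935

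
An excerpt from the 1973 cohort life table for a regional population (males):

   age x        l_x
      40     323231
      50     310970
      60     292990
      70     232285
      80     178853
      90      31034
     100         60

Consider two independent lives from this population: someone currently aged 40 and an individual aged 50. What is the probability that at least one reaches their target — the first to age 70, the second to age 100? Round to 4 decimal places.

p₁ = l_70/l_40 = 232285/323231 = 0.718635; p₂ = l_100/l_50 = 60/310970 = 0.000193.
P(at least one) = 1 − (1−p₁)(1−p₂) = 1 − 0.281365 × 0.999807 = 0.718689.

0.7187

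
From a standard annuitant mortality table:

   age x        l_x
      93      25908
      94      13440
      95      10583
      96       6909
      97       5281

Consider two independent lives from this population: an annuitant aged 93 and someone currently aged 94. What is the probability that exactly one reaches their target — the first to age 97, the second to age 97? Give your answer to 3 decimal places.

0.437

p₁ = l_97/l_93 = 5281/25908 = 0.203837; p₂ = l_97/l_94 = 5281/13440 = 0.392932.
P(exactly one) = p₁(1−p₂) + (1−p₁)p₂ = 0.123743 + 0.312838 = 0.436581.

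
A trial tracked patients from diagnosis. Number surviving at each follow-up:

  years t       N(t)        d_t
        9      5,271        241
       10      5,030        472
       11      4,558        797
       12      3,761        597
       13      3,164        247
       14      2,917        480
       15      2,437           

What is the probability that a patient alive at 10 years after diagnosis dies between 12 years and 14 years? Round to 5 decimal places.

This is the probability of reaching 12 but not 14, conditional on being alive at 10: (N(12) − N(14)) / N(10).
= (3,761 − 2,917) / 5,030 = 844 / 5,030 = 0.167793.

0.16779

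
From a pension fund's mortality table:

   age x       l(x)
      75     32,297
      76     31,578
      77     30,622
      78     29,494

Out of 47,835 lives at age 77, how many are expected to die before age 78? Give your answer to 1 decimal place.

The relevant probability is 1 − 29,494/30,622 = 0.036836.
Expected number = 47,835 × 0.036836 = 1762.1.

1762.1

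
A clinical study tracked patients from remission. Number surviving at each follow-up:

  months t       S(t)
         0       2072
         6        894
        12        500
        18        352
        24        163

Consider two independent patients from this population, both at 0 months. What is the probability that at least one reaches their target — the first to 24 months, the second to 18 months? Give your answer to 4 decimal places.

p₁ = S(24)/S(0) = 163/2072 = 0.078668; p₂ = S(18)/S(0) = 352/2072 = 0.169884.
P(at least one) = 1 − (1−p₁)(1−p₂) = 1 − 0.921332 × 0.830116 = 0.235188.

0.2352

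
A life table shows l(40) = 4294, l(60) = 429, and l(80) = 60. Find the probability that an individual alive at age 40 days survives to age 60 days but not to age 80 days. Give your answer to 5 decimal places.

This is the probability of reaching 60 but not 80, conditional on being alive at 40: (l(60) − l(80)) / l(40).
= (429 − 60) / 4294 = 369 / 4294 = 0.085934.

0.08593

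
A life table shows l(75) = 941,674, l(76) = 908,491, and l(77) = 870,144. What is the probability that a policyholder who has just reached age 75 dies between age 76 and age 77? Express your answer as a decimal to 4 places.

0.0407

This is the probability of reaching 76 but not 77, conditional on being alive at 75: (l(76) − l(77)) / l(75).
= (908,491 − 870,144) / 941,674 = 38,347 / 941,674 = 0.040722.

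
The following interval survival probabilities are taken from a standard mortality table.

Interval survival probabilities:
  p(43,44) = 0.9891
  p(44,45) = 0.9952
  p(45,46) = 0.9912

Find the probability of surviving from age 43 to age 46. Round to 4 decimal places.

0.9757

P(survive 43→46) = 0.9891 × 0.9952 × 0.9912.
= 0.975690.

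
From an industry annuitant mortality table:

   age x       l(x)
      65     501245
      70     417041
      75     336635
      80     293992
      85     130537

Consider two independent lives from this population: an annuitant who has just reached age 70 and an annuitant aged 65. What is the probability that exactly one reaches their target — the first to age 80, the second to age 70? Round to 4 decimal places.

p₁ = l(80)/l(70) = 293992/417041 = 0.704947; p₂ = l(70)/l(65) = 417041/501245 = 0.832010.
P(exactly one) = p₁(1−p₂) + (1−p₁)p₂ = 0.118424 + 0.245487 = 0.363911.

0.3639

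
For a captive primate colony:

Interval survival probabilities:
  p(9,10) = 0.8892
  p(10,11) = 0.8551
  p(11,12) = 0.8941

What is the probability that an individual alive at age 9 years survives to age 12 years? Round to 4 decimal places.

0.6798

Chaining the interval survival probabilities: 0.8892 × 0.8551 × 0.8941.
= 0.679833.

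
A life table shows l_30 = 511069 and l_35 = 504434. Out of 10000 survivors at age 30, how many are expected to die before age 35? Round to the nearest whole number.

130

The relevant probability is 1 − 504434/511069 = 0.012983.
Expected number = 10000 × 0.012983 = 130.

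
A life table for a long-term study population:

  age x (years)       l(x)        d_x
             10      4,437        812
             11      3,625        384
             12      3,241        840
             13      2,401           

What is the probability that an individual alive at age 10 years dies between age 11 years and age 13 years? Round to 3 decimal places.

0.276

This is the probability of reaching 11 but not 13, conditional on being alive at 10: (l(11) − l(13)) / l(10).
= (3,625 − 2,401) / 4,437 = 1,224 / 4,437 = 0.275862.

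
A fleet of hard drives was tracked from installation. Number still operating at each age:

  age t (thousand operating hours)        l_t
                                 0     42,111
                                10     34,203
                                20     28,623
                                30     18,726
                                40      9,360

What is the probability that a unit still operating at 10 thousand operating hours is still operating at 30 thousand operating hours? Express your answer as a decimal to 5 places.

0.54750

The conditional survival probability is l_30/l_10 = 18,726/34,203 = 0.547496.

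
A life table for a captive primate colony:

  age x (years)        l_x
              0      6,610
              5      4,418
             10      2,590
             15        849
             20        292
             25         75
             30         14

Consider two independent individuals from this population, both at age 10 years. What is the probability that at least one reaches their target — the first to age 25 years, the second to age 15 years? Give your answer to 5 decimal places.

0.34726

p₁ = l_25/l_10 = 75/2,590 = 0.028958; p₂ = l_15/l_10 = 849/2,590 = 0.327799.
P(at least one) = 1 − (1−p₁)(1−p₂) = 1 − 0.971042 × 0.672201 = 0.347265.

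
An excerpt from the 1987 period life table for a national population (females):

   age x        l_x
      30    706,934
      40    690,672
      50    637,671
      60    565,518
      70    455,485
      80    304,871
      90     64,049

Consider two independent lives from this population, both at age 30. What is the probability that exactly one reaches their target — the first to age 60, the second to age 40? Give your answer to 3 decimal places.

0.214

p₁ = l_60/l_30 = 565,518/706,934 = 0.799959; p₂ = l_40/l_30 = 690,672/706,934 = 0.976996.
P(exactly one) = p₁(1−p₂) + (1−p₁)p₂ = 0.018402 + 0.195439 = 0.213842.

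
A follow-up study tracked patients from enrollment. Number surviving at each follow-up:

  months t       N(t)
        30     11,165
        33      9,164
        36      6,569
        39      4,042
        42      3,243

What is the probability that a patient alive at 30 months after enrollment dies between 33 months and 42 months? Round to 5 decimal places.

0.53032

This is the probability of reaching 33 but not 42, conditional on being alive at 30: (N(33) − N(42)) / N(30).
= (9,164 − 3,243) / 11,165 = 5,921 / 11,165 = 0.530318.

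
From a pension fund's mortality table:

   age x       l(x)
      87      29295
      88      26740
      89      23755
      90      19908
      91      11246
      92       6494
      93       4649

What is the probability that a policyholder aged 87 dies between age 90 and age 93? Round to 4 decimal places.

This is the probability of reaching 90 but not 93, conditional on being alive at 87: (l(90) − l(93)) / l(87).
= (19908 − 4649) / 29295 = 15259 / 29295 = 0.520874.

0.5209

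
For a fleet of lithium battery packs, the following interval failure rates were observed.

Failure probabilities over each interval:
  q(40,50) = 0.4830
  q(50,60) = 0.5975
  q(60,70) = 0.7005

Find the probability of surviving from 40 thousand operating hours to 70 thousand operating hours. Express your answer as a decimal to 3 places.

0.062

The overall survival probability is (1 − 0.4830) × (1 − 0.5975) × (1 − 0.7005).
= 0.5170 × 0.4025 × 0.2995 = 0.062324.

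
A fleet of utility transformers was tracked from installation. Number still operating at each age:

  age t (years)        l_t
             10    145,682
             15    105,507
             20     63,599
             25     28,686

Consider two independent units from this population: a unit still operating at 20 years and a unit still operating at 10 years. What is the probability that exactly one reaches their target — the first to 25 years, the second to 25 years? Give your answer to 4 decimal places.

p₁ = l_25/l_20 = 28,686/63,599 = 0.451045; p₂ = l_25/l_10 = 28,686/145,682 = 0.196908.
P(exactly one) = p₁(1−p₂) + (1−p₁)p₂ = 0.362231 + 0.108094 = 0.470324.

0.4703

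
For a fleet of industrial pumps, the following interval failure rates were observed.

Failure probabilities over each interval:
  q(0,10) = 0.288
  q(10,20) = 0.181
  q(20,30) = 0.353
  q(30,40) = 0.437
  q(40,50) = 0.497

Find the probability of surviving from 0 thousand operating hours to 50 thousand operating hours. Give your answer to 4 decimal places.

Survival from 0 to 50 is the product of surviving each interval: (1 − 0.288) × (1 − 0.181) × (1 − 0.353) × (1 − 0.437) × (1 − 0.497).
= 0.712 × 0.819 × 0.647 × 0.563 × 0.503 = 0.106843.

0.1068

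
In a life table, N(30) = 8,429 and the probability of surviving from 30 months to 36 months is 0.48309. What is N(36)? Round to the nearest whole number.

4072

N(36) = N(30) × p = 8,429 × 0.48309 = 4072.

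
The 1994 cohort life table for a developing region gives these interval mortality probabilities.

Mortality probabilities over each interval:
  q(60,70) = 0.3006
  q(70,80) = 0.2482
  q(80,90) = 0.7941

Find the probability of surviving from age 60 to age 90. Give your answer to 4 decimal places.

P(survive 60→90) = (1 − 0.3006) × (1 − 0.2482) × (1 − 0.7941).
= 0.6994 × 0.7518 × 0.2059 = 0.108264.

0.1083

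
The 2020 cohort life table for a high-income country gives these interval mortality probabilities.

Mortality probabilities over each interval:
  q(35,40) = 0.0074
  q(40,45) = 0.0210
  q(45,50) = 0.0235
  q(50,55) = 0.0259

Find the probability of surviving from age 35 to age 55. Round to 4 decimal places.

0.9243

The overall survival probability is (1 − 0.0074) × (1 − 0.0210) × (1 − 0.0235) × (1 − 0.0259).
= 0.9926 × 0.9790 × 0.9765 × 0.9741 = 0.924342.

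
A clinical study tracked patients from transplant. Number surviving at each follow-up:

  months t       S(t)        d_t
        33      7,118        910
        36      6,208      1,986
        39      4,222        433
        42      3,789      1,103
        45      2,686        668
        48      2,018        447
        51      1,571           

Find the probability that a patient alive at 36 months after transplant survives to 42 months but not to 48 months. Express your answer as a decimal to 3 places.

This is the probability of reaching 42 but not 48, conditional on being alive at 36: (S(42) − S(48)) / S(36).
= (3,789 − 2,018) / 6,208 = 1,771 / 6,208 = 0.285277.

0.285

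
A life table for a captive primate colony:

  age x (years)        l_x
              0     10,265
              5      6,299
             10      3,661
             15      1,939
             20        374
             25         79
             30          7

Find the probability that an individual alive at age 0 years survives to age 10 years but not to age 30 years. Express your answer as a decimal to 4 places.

This is the probability of reaching 10 but not 30, conditional on being alive at 0: (l_10 − l_30) / l_0.
= (3,661 − 7) / 10,265 = 3,654 / 10,265 = 0.355967.

0.3560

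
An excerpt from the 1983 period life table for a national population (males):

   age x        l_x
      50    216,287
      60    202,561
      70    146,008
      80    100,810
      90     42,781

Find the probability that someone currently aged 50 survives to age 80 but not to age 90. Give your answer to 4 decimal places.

We want 30|10q50 = (l_80 − l_90)/l_50.
This is the probability of reaching 80 but not 90, conditional on being alive at 50: (l_80 − l_90) / l_50.
= (100,810 − 42,781) / 216,287 = 58,029 / 216,287 = 0.268296.

0.2683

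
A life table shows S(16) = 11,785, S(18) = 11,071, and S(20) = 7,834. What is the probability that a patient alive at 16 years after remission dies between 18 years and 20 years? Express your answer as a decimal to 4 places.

This is the probability of reaching 18 but not 20, conditional on being alive at 16: (S(18) − S(20)) / S(16).
= (11,071 − 7,834) / 11,785 = 3,237 / 11,785 = 0.274671.

0.2747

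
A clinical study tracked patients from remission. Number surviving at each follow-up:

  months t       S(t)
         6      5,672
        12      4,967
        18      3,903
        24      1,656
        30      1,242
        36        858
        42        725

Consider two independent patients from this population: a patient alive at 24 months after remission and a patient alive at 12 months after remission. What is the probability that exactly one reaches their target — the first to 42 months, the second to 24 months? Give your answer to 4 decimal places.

p₁ = S(42)/S(24) = 725/1,656 = 0.437802; p₂ = S(24)/S(12) = 1,656/4,967 = 0.333400.
P(exactly one) = p₁(1−p₂) + (1−p₁)p₂ = 0.291839 + 0.187437 = 0.479276.

0.4793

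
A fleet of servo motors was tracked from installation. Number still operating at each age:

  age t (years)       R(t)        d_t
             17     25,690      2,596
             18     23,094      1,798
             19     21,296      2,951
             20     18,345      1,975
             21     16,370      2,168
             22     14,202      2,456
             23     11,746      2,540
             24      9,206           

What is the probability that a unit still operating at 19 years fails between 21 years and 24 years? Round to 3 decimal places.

0.336

This is the probability of reaching 21 but not 24, conditional on being operational at 19: (R(21) − R(24)) / R(19).
= (16,370 − 9,206) / 21,296 = 7,164 / 21,296 = 0.336401.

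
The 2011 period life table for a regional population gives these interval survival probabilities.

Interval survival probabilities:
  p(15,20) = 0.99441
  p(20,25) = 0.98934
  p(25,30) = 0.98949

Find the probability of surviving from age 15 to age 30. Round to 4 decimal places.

Survival from 15 to 30 is the product of surviving each interval: 0.99441 × 0.98934 × 0.98949.
= 0.973470.

0.9735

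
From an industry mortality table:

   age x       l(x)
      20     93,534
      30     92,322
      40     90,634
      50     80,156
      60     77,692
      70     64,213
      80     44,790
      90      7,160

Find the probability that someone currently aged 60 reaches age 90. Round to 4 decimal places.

The conditional survival probability is l(90)/l(60) = 7,160/77,692 = 0.092159.

0.0922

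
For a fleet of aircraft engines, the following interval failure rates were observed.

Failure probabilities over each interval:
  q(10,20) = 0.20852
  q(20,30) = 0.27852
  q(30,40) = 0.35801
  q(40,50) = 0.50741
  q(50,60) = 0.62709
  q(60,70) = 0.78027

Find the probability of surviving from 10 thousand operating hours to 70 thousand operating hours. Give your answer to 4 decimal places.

0.0148

P(survive 10→70) = (1 − 0.20852) × (1 − 0.27852) × (1 − 0.35801) × (1 − 0.50741) × (1 − 0.62709) × (1 − 0.78027).
= 0.79148 × 0.72148 × 0.64199 × 0.49259 × 0.37291 × 0.21973 = 0.014797.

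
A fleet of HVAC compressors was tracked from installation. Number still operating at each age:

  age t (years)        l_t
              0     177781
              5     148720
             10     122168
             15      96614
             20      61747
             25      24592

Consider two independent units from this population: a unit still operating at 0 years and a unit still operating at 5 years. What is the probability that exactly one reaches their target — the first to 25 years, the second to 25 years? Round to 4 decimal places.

0.2579

p₁ = l_25/l_0 = 24592/177781 = 0.138327; p₂ = l_25/l_5 = 24592/148720 = 0.165358.
P(exactly one) = p₁(1−p₂) + (1−p₁)p₂ = 0.115454 + 0.142485 = 0.257938.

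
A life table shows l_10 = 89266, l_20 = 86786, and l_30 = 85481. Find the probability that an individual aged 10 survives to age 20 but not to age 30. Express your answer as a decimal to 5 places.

This is the probability of reaching 20 but not 30, conditional on being alive at 10: (l_20 − l_30) / l_10.
= (86786 − 85481) / 89266 = 1305 / 89266 = 0.014619.

0.01462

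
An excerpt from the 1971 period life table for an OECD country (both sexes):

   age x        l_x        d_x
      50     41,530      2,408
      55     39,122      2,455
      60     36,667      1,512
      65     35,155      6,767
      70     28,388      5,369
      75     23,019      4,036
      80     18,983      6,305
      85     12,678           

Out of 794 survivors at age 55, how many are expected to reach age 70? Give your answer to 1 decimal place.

576.1

The relevant probability is 28,388/39,122 = 0.725628.
Expected number = 794 × 0.725628 = 576.1.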